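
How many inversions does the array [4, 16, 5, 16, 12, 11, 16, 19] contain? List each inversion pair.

Finding inversions in [4, 16, 5, 16, 12, 11, 16, 19]:

(1, 2): arr[1]=16 > arr[2]=5
(1, 4): arr[1]=16 > arr[4]=12
(1, 5): arr[1]=16 > arr[5]=11
(3, 4): arr[3]=16 > arr[4]=12
(3, 5): arr[3]=16 > arr[5]=11
(4, 5): arr[4]=12 > arr[5]=11

Total inversions: 6

The array has 6 inversion(s): (1,2), (1,4), (1,5), (3,4), (3,5), (4,5). Each pair (i,j) satisfies i < j and arr[i] > arr[j].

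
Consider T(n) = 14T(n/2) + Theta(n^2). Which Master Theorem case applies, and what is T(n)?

Master Theorem for T(n) = 14T(n/2) + O(n^2):

a = 14, b = 2, c = 2
log_b(a) = log_2(14) = 3.8074

Case 1: c = 2 < log_2(14) = 3.8074
T(n) = O(n^(log_2 14))

For T(n) = 14T(n/2) + O(n^2): log_2(14) = 3.8074. This is Case 1 of the Master Theorem (c < log_b(a), work dominated by leaves), giving O(n^(log_2 14)).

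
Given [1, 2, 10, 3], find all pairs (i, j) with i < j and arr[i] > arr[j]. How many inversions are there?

Finding inversions in [1, 2, 10, 3]:

(2, 3): arr[2]=10 > arr[3]=3

Total inversions: 1

The array has 1 inversion(s): (2,3). Each pair (i,j) satisfies i < j and arr[i] > arr[j].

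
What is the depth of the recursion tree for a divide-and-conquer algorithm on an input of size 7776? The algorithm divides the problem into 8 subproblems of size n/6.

For divide and conquer with division factor 6:

Problem sizes at each level:
Level 0: 7776
Level 1: 1296
Level 2: 216
Level 3: 36
Level 4: 6
Level 5: 1

The root is level 0 and the size-1 base case is level 5 (the tree spans levels 0 through 5, i.e. 6 levels counting the root), so the depth is the number of divisions: log_6(7776) = 5

The recursion tree depth is log_6(7776) = 5. At each level, the problem size is divided by 6, so it takes 5 divisions to reduce to a base case of size 1. The algorithm makes 8 recursive calls at each level.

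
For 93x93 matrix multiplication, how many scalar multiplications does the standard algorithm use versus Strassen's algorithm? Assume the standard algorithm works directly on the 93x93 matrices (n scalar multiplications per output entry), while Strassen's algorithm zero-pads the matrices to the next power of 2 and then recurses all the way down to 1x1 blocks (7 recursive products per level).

Matrix multiplication for 93x93 matrices:

Strassen's algorithm requires power-of-2 dimensions. Pad 93x93 to 128x128 (next power of 2).

Standard algorithm: 93^3 = 804357 multiplications
Strassen's algorithm: 7^(log2(128)) = 7^7 = 823543 multiplications
Difference: 804357 - 823543 = -19186 (Strassen uses MORE here due to padding overhead — for small or just-over-power-of-2 n, padding can outweigh the per-level savings)

Standard: 804357 multiplications (93^3). Strassen: 823543 multiplications (7^7, after padding to 128x128). Strassen reduces 8 recursive multiplications to 7 at each level.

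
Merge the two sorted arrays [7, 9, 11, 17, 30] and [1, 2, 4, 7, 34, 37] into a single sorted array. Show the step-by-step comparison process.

Merging process:

Compare 7 vs 1: take 1 from right. Merged: [1]
Compare 7 vs 2: take 2 from right. Merged: [1, 2]
Compare 7 vs 4: take 4 from right. Merged: [1, 2, 4]
Compare 7 vs 7: take 7 from left. Merged: [1, 2, 4, 7]
Compare 9 vs 7: take 7 from right. Merged: [1, 2, 4, 7, 7]
Compare 9 vs 34: take 9 from left. Merged: [1, 2, 4, 7, 7, 9]
Compare 11 vs 34: take 11 from left. Merged: [1, 2, 4, 7, 7, 9, 11]
Compare 17 vs 34: take 17 from left. Merged: [1, 2, 4, 7, 7, 9, 11, 17]
Compare 30 vs 34: take 30 from left. Merged: [1, 2, 4, 7, 7, 9, 11, 17, 30]
Append remaining from right: [34, 37]. Merged: [1, 2, 4, 7, 7, 9, 11, 17, 30, 34, 37]

Final merged array: [1, 2, 4, 7, 7, 9, 11, 17, 30, 34, 37]
Total comparisons: 9

The merged array is [1, 2, 4, 7, 7, 9, 11, 17, 30, 34, 37], requiring 9 comparisons. The merge step runs in O(n) time where n is the total number of elements.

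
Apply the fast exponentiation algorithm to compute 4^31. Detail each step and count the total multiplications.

Computing 4^31 by squaring (build up from 4^1; each line after the first costs one multiplication):

4^1 = 4
4^2 = (4^1)^2 = 4^2 = 16
4^3 = 4 * 4^2 = 4 * 16 = 64
4^6 = (4^3)^2 = 64^2 = 4096
4^7 = 4 * 4^6 = 4 * 4096 = 16384
4^14 = (4^7)^2 = 16384^2 = 268435456
4^15 = 4 * 4^14 = 4 * 268435456 = 1073741824
4^30 = (4^15)^2 = 1073741824^2 = 1152921504606846976
4^31 = 4 * 4^30 = 4 * 1152921504606846976 = 4611686018427387904

Result: 4611686018427387904
Multiplications needed: 8 (8 lines after 4^1)

4^31 = 4611686018427387904. Using exponentiation by squaring, this requires 8 multiplications. The key idea: if the exponent is even, square the half-power; if odd, multiply by the base once.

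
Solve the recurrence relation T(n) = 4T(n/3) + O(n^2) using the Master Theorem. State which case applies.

Master Theorem for T(n) = 4T(n/3) + O(n^2):

a = 4, b = 3, c = 2
log_b(a) = log_3(4) = 1.2619

Case 3: c = 2 > log_3(4) = 1.2619
T(n) = O(n^2) = O(n^2)

For T(n) = 4T(n/3) + O(n^2): log_3(4) = 1.2619. This is Case 3 of the Master Theorem (c > log_b(a), work dominated by root), giving O(n^2).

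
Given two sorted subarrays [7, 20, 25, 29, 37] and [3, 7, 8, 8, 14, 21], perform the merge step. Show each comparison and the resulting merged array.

Merging process:

Compare 7 vs 3: take 3 from right. Merged: [3]
Compare 7 vs 7: take 7 from left. Merged: [3, 7]
Compare 20 vs 7: take 7 from right. Merged: [3, 7, 7]
Compare 20 vs 8: take 8 from right. Merged: [3, 7, 7, 8]
Compare 20 vs 8: take 8 from right. Merged: [3, 7, 7, 8, 8]
Compare 20 vs 14: take 14 from right. Merged: [3, 7, 7, 8, 8, 14]
Compare 20 vs 21: take 20 from left. Merged: [3, 7, 7, 8, 8, 14, 20]
Compare 25 vs 21: take 21 from right. Merged: [3, 7, 7, 8, 8, 14, 20, 21]
Append remaining from left: [25, 29, 37]. Merged: [3, 7, 7, 8, 8, 14, 20, 21, 25, 29, 37]

Final merged array: [3, 7, 7, 8, 8, 14, 20, 21, 25, 29, 37]
Total comparisons: 8

The merged array is [3, 7, 7, 8, 8, 14, 20, 21, 25, 29, 37], requiring 8 comparisons. The merge step runs in O(n) time where n is the total number of elements.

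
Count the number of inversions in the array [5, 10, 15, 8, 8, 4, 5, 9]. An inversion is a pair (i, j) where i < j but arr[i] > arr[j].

Finding inversions in [5, 10, 15, 8, 8, 4, 5, 9]:

(0, 5): arr[0]=5 > arr[5]=4
(1, 3): arr[1]=10 > arr[3]=8
(1, 4): arr[1]=10 > arr[4]=8
(1, 5): arr[1]=10 > arr[5]=4
(1, 6): arr[1]=10 > arr[6]=5
(1, 7): arr[1]=10 > arr[7]=9
(2, 3): arr[2]=15 > arr[3]=8
(2, 4): arr[2]=15 > arr[4]=8
(2, 5): arr[2]=15 > arr[5]=4
(2, 6): arr[2]=15 > arr[6]=5
(2, 7): arr[2]=15 > arr[7]=9
(3, 5): arr[3]=8 > arr[5]=4
(3, 6): arr[3]=8 > arr[6]=5
(4, 5): arr[4]=8 > arr[5]=4
(4, 6): arr[4]=8 > arr[6]=5

Total inversions: 15

The array has 15 inversion(s): (0,5), (1,3), (1,4), (1,5), (1,6), (1,7), (2,3), (2,4), (2,5), (2,6), (2,7), (3,5), (3,6), (4,5), (4,6). Each pair (i,j) satisfies i < j and arr[i] > arr[j].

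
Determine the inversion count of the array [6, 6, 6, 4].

Finding inversions in [6, 6, 6, 4]:

(0, 3): arr[0]=6 > arr[3]=4
(1, 3): arr[1]=6 > arr[3]=4
(2, 3): arr[2]=6 > arr[3]=4

Total inversions: 3

The array has 3 inversion(s): (0,3), (1,3), (2,3). Each pair (i,j) satisfies i < j and arr[i] > arr[j].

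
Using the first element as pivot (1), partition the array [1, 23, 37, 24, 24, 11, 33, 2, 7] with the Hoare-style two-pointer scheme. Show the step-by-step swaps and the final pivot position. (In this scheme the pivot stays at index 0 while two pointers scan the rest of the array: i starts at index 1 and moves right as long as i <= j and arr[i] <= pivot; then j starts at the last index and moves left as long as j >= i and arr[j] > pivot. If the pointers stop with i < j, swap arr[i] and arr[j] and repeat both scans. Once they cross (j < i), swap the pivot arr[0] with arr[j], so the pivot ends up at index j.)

Hoare-style two-pointer partition with pivot = 1:

Initial array: [1, 23, 37, 24, 24, 11, 33, 2, 7]

Pointers start at i = 1, j = 8.
i ends at 1, j ends at 0: the pointers have crossed (j < i), so scanning stops.

j = 0, so swapping arr[0] with arr[j] leaves the pivot at position 0: [1, 23, 37, 24, 24, 11, 33, 2, 7]
Pivot position: 0

After partitioning with pivot 1, the array becomes [1, 23, 37, 24, 24, 11, 33, 2, 7]. The pivot is placed at index 0. All elements to the left of the pivot are <= 1, and all elements to the right are > 1.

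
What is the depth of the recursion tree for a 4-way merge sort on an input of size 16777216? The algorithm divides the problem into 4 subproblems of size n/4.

For divide and conquer with division factor 4:

Problem sizes at each level:
Level 0: 16777216
Level 1: 4194304
Level 2: 1048576
Level 3: 262144
Level 4: 65536
Level 5: 16384
Level 6: 4096
Level 7: 1024
Level 8: 256
Level 9: 64
Level 10: 16
Level 11: 4
Level 12: 1

The root is level 0 and the size-1 base case is level 12 (the tree spans levels 0 through 12, i.e. 13 levels counting the root), so the depth is the number of divisions: log_4(16777216) = 12

The recursion tree depth is log_4(16777216) = 12. At each level, the problem size is divided by 4, so it takes 12 divisions to reduce to a base case of size 1. The algorithm makes 4 recursive calls at each level.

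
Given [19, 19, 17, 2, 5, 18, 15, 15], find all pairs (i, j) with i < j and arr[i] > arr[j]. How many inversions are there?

Finding inversions in [19, 19, 17, 2, 5, 18, 15, 15]:

(0, 2): arr[0]=19 > arr[2]=17
(0, 3): arr[0]=19 > arr[3]=2
(0, 4): arr[0]=19 > arr[4]=5
(0, 5): arr[0]=19 > arr[5]=18
(0, 6): arr[0]=19 > arr[6]=15
(0, 7): arr[0]=19 > arr[7]=15
(1, 2): arr[1]=19 > arr[2]=17
(1, 3): arr[1]=19 > arr[3]=2
(1, 4): arr[1]=19 > arr[4]=5
(1, 5): arr[1]=19 > arr[5]=18
(1, 6): arr[1]=19 > arr[6]=15
(1, 7): arr[1]=19 > arr[7]=15
(2, 3): arr[2]=17 > arr[3]=2
(2, 4): arr[2]=17 > arr[4]=5
(2, 6): arr[2]=17 > arr[6]=15
(2, 7): arr[2]=17 > arr[7]=15
(5, 6): arr[5]=18 > arr[6]=15
(5, 7): arr[5]=18 > arr[7]=15

Total inversions: 18

The array has 18 inversion(s): (0,2), (0,3), (0,4), (0,5), (0,6), (0,7), (1,2), (1,3), (1,4), (1,5), (1,6), (1,7), (2,3), (2,4), (2,6), (2,7), (5,6), (5,7). Each pair (i,j) satisfies i < j and arr[i] > arr[j].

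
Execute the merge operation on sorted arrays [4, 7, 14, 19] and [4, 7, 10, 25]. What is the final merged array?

Merging process:

Compare 4 vs 4: take 4 from left. Merged: [4]
Compare 7 vs 4: take 4 from right. Merged: [4, 4]
Compare 7 vs 7: take 7 from left. Merged: [4, 4, 7]
Compare 14 vs 7: take 7 from right. Merged: [4, 4, 7, 7]
Compare 14 vs 10: take 10 from right. Merged: [4, 4, 7, 7, 10]
Compare 14 vs 25: take 14 from left. Merged: [4, 4, 7, 7, 10, 14]
Compare 19 vs 25: take 19 from left. Merged: [4, 4, 7, 7, 10, 14, 19]
Append remaining from right: [25]. Merged: [4, 4, 7, 7, 10, 14, 19, 25]

Final merged array: [4, 4, 7, 7, 10, 14, 19, 25]
Total comparisons: 7

The merged array is [4, 4, 7, 7, 10, 14, 19, 25], requiring 7 comparisons. The merge step runs in O(n) time where n is the total number of elements.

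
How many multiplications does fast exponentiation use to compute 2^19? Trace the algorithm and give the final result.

Computing 2^19 by squaring (build up from 2^1; each line after the first costs one multiplication):

2^1 = 2
2^2 = (2^1)^2 = 2^2 = 4
2^4 = (2^2)^2 = 4^2 = 16
2^8 = (2^4)^2 = 16^2 = 256
2^9 = 2 * 2^8 = 2 * 256 = 512
2^18 = (2^9)^2 = 512^2 = 262144
2^19 = 2 * 2^18 = 2 * 262144 = 524288

Result: 524288
Multiplications needed: 6 (6 lines after 2^1)

2^19 = 524288. Using exponentiation by squaring, this requires 6 multiplications. The key idea: if the exponent is even, square the half-power; if odd, multiply by the base once.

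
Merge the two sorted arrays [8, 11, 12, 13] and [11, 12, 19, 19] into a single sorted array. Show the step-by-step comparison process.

Merging process:

Compare 8 vs 11: take 8 from left. Merged: [8]
Compare 11 vs 11: take 11 from left. Merged: [8, 11]
Compare 12 vs 11: take 11 from right. Merged: [8, 11, 11]
Compare 12 vs 12: take 12 from left. Merged: [8, 11, 11, 12]
Compare 13 vs 12: take 12 from right. Merged: [8, 11, 11, 12, 12]
Compare 13 vs 19: take 13 from left. Merged: [8, 11, 11, 12, 12, 13]
Append remaining from right: [19, 19]. Merged: [8, 11, 11, 12, 12, 13, 19, 19]

Final merged array: [8, 11, 11, 12, 12, 13, 19, 19]
Total comparisons: 6

The merged array is [8, 11, 11, 12, 12, 13, 19, 19], requiring 6 comparisons. The merge step runs in O(n) time where n is the total number of elements.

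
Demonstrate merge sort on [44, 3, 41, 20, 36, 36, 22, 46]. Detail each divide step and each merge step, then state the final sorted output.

Merge sort trace:

Split: [44, 3, 41, 20, 36, 36, 22, 46] -> [44, 3, 41, 20] and [36, 36, 22, 46]
  Split: [44, 3, 41, 20] -> [44, 3] and [41, 20]
    Split: [44, 3] -> [44] and [3]
    Merge: [44] + [3] -> [3, 44]
    Split: [41, 20] -> [41] and [20]
    Merge: [41] + [20] -> [20, 41]
  Merge: [3, 44] + [20, 41] -> [3, 20, 41, 44]
  Split: [36, 36, 22, 46] -> [36, 36] and [22, 46]
    Split: [36, 36] -> [36] and [36]
    Merge: [36] + [36] -> [36, 36]
    Split: [22, 46] -> [22] and [46]
    Merge: [22] + [46] -> [22, 46]
  Merge: [36, 36] + [22, 46] -> [22, 36, 36, 46]
Merge: [3, 20, 41, 44] + [22, 36, 36, 46] -> [3, 20, 22, 36, 36, 41, 44, 46]

Final sorted array: [3, 20, 22, 36, 36, 41, 44, 46]

The merge sort proceeds by recursively splitting the array and merging sorted halves.
After all merges, the sorted array is [3, 20, 22, 36, 36, 41, 44, 46].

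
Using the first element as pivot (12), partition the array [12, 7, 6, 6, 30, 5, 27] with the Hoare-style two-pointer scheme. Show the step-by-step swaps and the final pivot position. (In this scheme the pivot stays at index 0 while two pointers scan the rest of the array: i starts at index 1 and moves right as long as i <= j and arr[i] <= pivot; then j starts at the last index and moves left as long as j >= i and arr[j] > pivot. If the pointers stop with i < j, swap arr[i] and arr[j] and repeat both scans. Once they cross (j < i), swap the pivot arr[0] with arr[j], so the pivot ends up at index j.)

Hoare-style two-pointer partition with pivot = 12:

Initial array: [12, 7, 6, 6, 30, 5, 27]

Pointers start at i = 1, j = 6.
i stops at index 4 (arr[4]=30 > 12), j stops at index 5 (arr[5]=5 <= 12): swap arr[4] and arr[5], array becomes [12, 7, 6, 6, 5, 30, 27]
i ends at 5, j ends at 4: the pointers have crossed (j < i), so scanning stops.

Swap pivot arr[0] with arr[4] to place pivot at position 4: [5, 7, 6, 6, 12, 30, 27]
Pivot position: 4

After partitioning with pivot 12, the array becomes [5, 7, 6, 6, 12, 30, 27]. The pivot is placed at index 4. All elements to the left of the pivot are <= 12, and all elements to the right are > 12.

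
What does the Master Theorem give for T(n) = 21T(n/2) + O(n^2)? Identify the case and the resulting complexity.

Master Theorem for T(n) = 21T(n/2) + O(n^2):

a = 21, b = 2, c = 2
log_b(a) = log_2(21) = 4.3923

Case 1: c = 2 < log_2(21) = 4.3923
T(n) = O(n^(log_2 21))

For T(n) = 21T(n/2) + O(n^2): log_2(21) = 4.3923. This is Case 1 of the Master Theorem (c < log_b(a), work dominated by leaves), giving O(n^(log_2 21)).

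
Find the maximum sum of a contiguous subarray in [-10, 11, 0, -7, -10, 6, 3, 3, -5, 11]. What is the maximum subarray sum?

Using Kadane's algorithm on [-10, 11, 0, -7, -10, 6, 3, 3, -5, 11]:

Scanning through the array:
Position 1 (value 11): max_ending_here = 11, max_so_far = 11
Position 2 (value 0): max_ending_here = 11, max_so_far = 11
Position 3 (value -7): max_ending_here = 4, max_so_far = 11
Position 4 (value -10): max_ending_here = -6, max_so_far = 11
Position 5 (value 6): max_ending_here = 6, max_so_far = 11
Position 6 (value 3): max_ending_here = 9, max_so_far = 11
Position 7 (value 3): max_ending_here = 12, max_so_far = 12
Position 8 (value -5): max_ending_here = 7, max_so_far = 12
Position 9 (value 11): max_ending_here = 18, max_so_far = 18

Maximum subarray: [6, 3, 3, -5, 11]
Maximum sum: 18

The maximum subarray is [6, 3, 3, -5, 11] with sum 18. This subarray runs from index 5 to index 9.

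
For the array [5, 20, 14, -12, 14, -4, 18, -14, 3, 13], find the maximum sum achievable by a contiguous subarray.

Using Kadane's algorithm on [5, 20, 14, -12, 14, -4, 18, -14, 3, 13]:

Scanning through the array:
Position 1 (value 20): max_ending_here = 25, max_so_far = 25
Position 2 (value 14): max_ending_here = 39, max_so_far = 39
Position 3 (value -12): max_ending_here = 27, max_so_far = 39
Position 4 (value 14): max_ending_here = 41, max_so_far = 41
Position 5 (value -4): max_ending_here = 37, max_so_far = 41
Position 6 (value 18): max_ending_here = 55, max_so_far = 55
Position 7 (value -14): max_ending_here = 41, max_so_far = 55
Position 8 (value 3): max_ending_here = 44, max_so_far = 55
Position 9 (value 13): max_ending_here = 57, max_so_far = 57

Maximum subarray: [5, 20, 14, -12, 14, -4, 18, -14, 3, 13]
Maximum sum: 57

The maximum subarray is [5, 20, 14, -12, 14, -4, 18, -14, 3, 13] with sum 57. This subarray runs from index 0 to index 9.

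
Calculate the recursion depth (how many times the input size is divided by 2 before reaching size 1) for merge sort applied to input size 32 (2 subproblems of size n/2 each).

For divide and conquer with division factor 2:

Problem sizes at each level:
Level 0: 32
Level 1: 16
Level 2: 8
Level 3: 4
Level 4: 2
Level 5: 1

The root is level 0 and the size-1 base case is level 5 (the tree spans levels 0 through 5, i.e. 6 levels counting the root), so the depth is the number of divisions: log_2(32) = 5

The recursion tree depth is log_2(32) = 5. At each level, the problem size is divided by 2, so it takes 5 divisions to reduce to a base case of size 1. The algorithm makes 2 recursive calls at each level.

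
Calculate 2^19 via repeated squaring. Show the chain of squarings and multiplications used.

Computing 2^19 by squaring (build up from 2^1; each line after the first costs one multiplication):

2^1 = 2
2^2 = (2^1)^2 = 2^2 = 4
2^4 = (2^2)^2 = 4^2 = 16
2^8 = (2^4)^2 = 16^2 = 256
2^9 = 2 * 2^8 = 2 * 256 = 512
2^18 = (2^9)^2 = 512^2 = 262144
2^19 = 2 * 2^18 = 2 * 262144 = 524288

Result: 524288
Multiplications needed: 6 (6 lines after 2^1)

2^19 = 524288. Using exponentiation by squaring, this requires 6 multiplications. The key idea: if the exponent is even, square the half-power; if odd, multiply by the base once.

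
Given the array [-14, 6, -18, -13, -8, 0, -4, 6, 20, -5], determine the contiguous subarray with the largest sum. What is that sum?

Using Kadane's algorithm on [-14, 6, -18, -13, -8, 0, -4, 6, 20, -5]:

Scanning through the array:
Position 1 (value 6): max_ending_here = 6, max_so_far = 6
Position 2 (value -18): max_ending_here = -12, max_so_far = 6
Position 3 (value -13): max_ending_here = -13, max_so_far = 6
Position 4 (value -8): max_ending_here = -8, max_so_far = 6
Position 5 (value 0): max_ending_here = 0, max_so_far = 6
Position 6 (value -4): max_ending_here = -4, max_so_far = 6
Position 7 (value 6): max_ending_here = 6, max_so_far = 6
Position 8 (value 20): max_ending_here = 26, max_so_far = 26
Position 9 (value -5): max_ending_here = 21, max_so_far = 26

Maximum subarray: [6, 20]
Maximum sum: 26

The maximum subarray is [6, 20] with sum 26. This subarray runs from index 7 to index 8.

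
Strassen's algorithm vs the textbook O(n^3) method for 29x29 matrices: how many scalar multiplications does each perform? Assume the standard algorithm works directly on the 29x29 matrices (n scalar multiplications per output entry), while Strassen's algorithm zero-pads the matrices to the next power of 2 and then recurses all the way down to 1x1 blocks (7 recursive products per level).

Matrix multiplication for 29x29 matrices:

Strassen's algorithm requires power-of-2 dimensions. Pad 29x29 to 32x32 (next power of 2).

Standard algorithm: 29^3 = 24389 multiplications
Strassen's algorithm: 7^(log2(32)) = 7^5 = 16807 multiplications
Savings: 24389 - 16807 = 7582 multiplications

Standard: 24389 multiplications (29^3). Strassen: 16807 multiplications (7^5, after padding to 32x32). Strassen reduces 8 recursive multiplications to 7 at each level.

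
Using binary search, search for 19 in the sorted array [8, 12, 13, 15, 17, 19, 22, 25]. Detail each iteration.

Binary search for 19 in [8, 12, 13, 15, 17, 19, 22, 25]:

lo=0, hi=7, mid=3, arr[mid]=15 -> 15 < 19, search right half
lo=4, hi=7, mid=5, arr[mid]=19 -> Found target at index 5!

Binary search finds 19 at index 5 after 2 comparisons. The search repeatedly halves the search space by comparing with the middle element.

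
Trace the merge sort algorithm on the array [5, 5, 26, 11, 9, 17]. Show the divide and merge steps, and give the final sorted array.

Merge sort trace:

Split: [5, 5, 26, 11, 9, 17] -> [5, 5, 26] and [11, 9, 17]
  Split: [5, 5, 26] -> [5] and [5, 26]
    Split: [5, 26] -> [5] and [26]
    Merge: [5] + [26] -> [5, 26]
  Merge: [5] + [5, 26] -> [5, 5, 26]
  Split: [11, 9, 17] -> [11] and [9, 17]
    Split: [9, 17] -> [9] and [17]
    Merge: [9] + [17] -> [9, 17]
  Merge: [11] + [9, 17] -> [9, 11, 17]
Merge: [5, 5, 26] + [9, 11, 17] -> [5, 5, 9, 11, 17, 26]

Final sorted array: [5, 5, 9, 11, 17, 26]

The merge sort proceeds by recursively splitting the array and merging sorted halves.
After all merges, the sorted array is [5, 5, 9, 11, 17, 26].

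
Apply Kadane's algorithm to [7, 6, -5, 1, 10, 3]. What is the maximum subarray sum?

Using Kadane's algorithm on [7, 6, -5, 1, 10, 3]:

Scanning through the array:
Position 1 (value 6): max_ending_here = 13, max_so_far = 13
Position 2 (value -5): max_ending_here = 8, max_so_far = 13
Position 3 (value 1): max_ending_here = 9, max_so_far = 13
Position 4 (value 10): max_ending_here = 19, max_so_far = 19
Position 5 (value 3): max_ending_here = 22, max_so_far = 22

Maximum subarray: [7, 6, -5, 1, 10, 3]
Maximum sum: 22

The maximum subarray is [7, 6, -5, 1, 10, 3] with sum 22. This subarray runs from index 0 to index 5.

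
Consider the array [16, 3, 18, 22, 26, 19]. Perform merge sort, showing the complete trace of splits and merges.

Merge sort trace:

Split: [16, 3, 18, 22, 26, 19] -> [16, 3, 18] and [22, 26, 19]
  Split: [16, 3, 18] -> [16] and [3, 18]
    Split: [3, 18] -> [3] and [18]
    Merge: [3] + [18] -> [3, 18]
  Merge: [16] + [3, 18] -> [3, 16, 18]
  Split: [22, 26, 19] -> [22] and [26, 19]
    Split: [26, 19] -> [26] and [19]
    Merge: [26] + [19] -> [19, 26]
  Merge: [22] + [19, 26] -> [19, 22, 26]
Merge: [3, 16, 18] + [19, 22, 26] -> [3, 16, 18, 19, 22, 26]

Final sorted array: [3, 16, 18, 19, 22, 26]

The merge sort proceeds by recursively splitting the array and merging sorted halves.
After all merges, the sorted array is [3, 16, 18, 19, 22, 26].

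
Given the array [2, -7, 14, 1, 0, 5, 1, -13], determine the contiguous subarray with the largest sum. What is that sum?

Using Kadane's algorithm on [2, -7, 14, 1, 0, 5, 1, -13]:

Scanning through the array:
Position 1 (value -7): max_ending_here = -5, max_so_far = 2
Position 2 (value 14): max_ending_here = 14, max_so_far = 14
Position 3 (value 1): max_ending_here = 15, max_so_far = 15
Position 4 (value 0): max_ending_here = 15, max_so_far = 15
Position 5 (value 5): max_ending_here = 20, max_so_far = 20
Position 6 (value 1): max_ending_here = 21, max_so_far = 21
Position 7 (value -13): max_ending_here = 8, max_so_far = 21

Maximum subarray: [14, 1, 0, 5, 1]
Maximum sum: 21

The maximum subarray is [14, 1, 0, 5, 1] with sum 21. This subarray runs from index 2 to index 6.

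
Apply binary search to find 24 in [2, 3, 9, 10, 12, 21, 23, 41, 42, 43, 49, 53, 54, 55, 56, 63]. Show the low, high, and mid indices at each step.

Binary search for 24 in [2, 3, 9, 10, 12, 21, 23, 41, 42, 43, 49, 53, 54, 55, 56, 63]:

lo=0, hi=15, mid=7, arr[mid]=41 -> 41 > 24, search left half
lo=0, hi=6, mid=3, arr[mid]=10 -> 10 < 24, search right half
lo=4, hi=6, mid=5, arr[mid]=21 -> 21 < 24, search right half
lo=6, hi=6, mid=6, arr[mid]=23 -> 23 < 24, search right half
lo=7 > hi=6, target 24 not found

Binary search determines that 24 is not in the array after 4 comparisons. The search space was exhausted without finding the target.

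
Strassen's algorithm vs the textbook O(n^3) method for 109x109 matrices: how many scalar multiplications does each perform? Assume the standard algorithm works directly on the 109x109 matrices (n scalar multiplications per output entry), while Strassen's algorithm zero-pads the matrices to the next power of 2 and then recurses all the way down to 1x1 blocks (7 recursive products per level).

Matrix multiplication for 109x109 matrices:

Strassen's algorithm requires power-of-2 dimensions. Pad 109x109 to 128x128 (next power of 2).

Standard algorithm: 109^3 = 1295029 multiplications
Strassen's algorithm: 7^(log2(128)) = 7^7 = 823543 multiplications
Savings: 1295029 - 823543 = 471486 multiplications

Standard: 1295029 multiplications (109^3). Strassen: 823543 multiplications (7^7, after padding to 128x128). Strassen reduces 8 recursive multiplications to 7 at each level.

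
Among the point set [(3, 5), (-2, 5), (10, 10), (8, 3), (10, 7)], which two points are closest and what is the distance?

Computing all pairwise distances among 5 points:

d((3, 5), (-2, 5)) = 5.0
d((3, 5), (10, 10)) = 8.6023
d((3, 5), (8, 3)) = 5.3852
d((3, 5), (10, 7)) = 7.2801
d((-2, 5), (10, 10)) = 13.0
d((-2, 5), (8, 3)) = 10.198
d((-2, 5), (10, 7)) = 12.1655
d((10, 10), (8, 3)) = 7.2801
d((10, 10), (10, 7)) = 3.0 <-- minimum
d((8, 3), (10, 7)) = 4.4721

Closest pair: (10, 10) and (10, 7) with distance 3.0

The closest pair is (10, 10) and (10, 7) with Euclidean distance 3.0. For 5 points, brute-force pairwise comparison is shown above. For large n, the divide-and-conquer algorithm (sort by x, recurse on halves, check the dividing strip) achieves O(n log n).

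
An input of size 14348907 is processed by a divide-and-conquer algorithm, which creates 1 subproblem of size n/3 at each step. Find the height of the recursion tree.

For divide and conquer with division factor 3:

Problem sizes at each level:
Level 0: 14348907
Level 1: 4782969
Level 2: 1594323
Level 3: 531441
Level 4: 177147
Level 5: 59049
Level 6: 19683
Level 7: 6561
Level 8: 2187
Level 9: 729
Level 10: 243
Level 11: 81
Level 12: 27
Level 13: 9
Level 14: 3
Level 15: 1

The root is level 0 and the size-1 base case is level 15 (the tree spans levels 0 through 15, i.e. 16 levels counting the root), so the depth is the number of divisions: log_3(14348907) = 15

The recursion tree depth is log_3(14348907) = 15. At each level, the problem size is divided by 3, so it takes 15 divisions to reduce to a base case of size 1. The algorithm makes 1 recursive call at each level.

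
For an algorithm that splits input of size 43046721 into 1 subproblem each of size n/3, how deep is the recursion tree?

For divide and conquer with division factor 3:

Problem sizes at each level:
Level 0: 43046721
Level 1: 14348907
Level 2: 4782969
Level 3: 1594323
Level 4: 531441
Level 5: 177147
Level 6: 59049
Level 7: 19683
Level 8: 6561
Level 9: 2187
Level 10: 729
Level 11: 243
Level 12: 81
Level 13: 27
Level 14: 9
Level 15: 3
Level 16: 1

The root is level 0 and the size-1 base case is level 16 (the tree spans levels 0 through 16, i.e. 17 levels counting the root), so the depth is the number of divisions: log_3(43046721) = 16

The recursion tree depth is log_3(43046721) = 16. At each level, the problem size is divided by 3, so it takes 16 divisions to reduce to a base case of size 1. The algorithm makes 1 recursive call at each level.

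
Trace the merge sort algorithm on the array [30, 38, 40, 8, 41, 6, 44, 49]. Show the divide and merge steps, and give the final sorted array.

Merge sort trace:

Split: [30, 38, 40, 8, 41, 6, 44, 49] -> [30, 38, 40, 8] and [41, 6, 44, 49]
  Split: [30, 38, 40, 8] -> [30, 38] and [40, 8]
    Split: [30, 38] -> [30] and [38]
    Merge: [30] + [38] -> [30, 38]
    Split: [40, 8] -> [40] and [8]
    Merge: [40] + [8] -> [8, 40]
  Merge: [30, 38] + [8, 40] -> [8, 30, 38, 40]
  Split: [41, 6, 44, 49] -> [41, 6] and [44, 49]
    Split: [41, 6] -> [41] and [6]
    Merge: [41] + [6] -> [6, 41]
    Split: [44, 49] -> [44] and [49]
    Merge: [44] + [49] -> [44, 49]
  Merge: [6, 41] + [44, 49] -> [6, 41, 44, 49]
Merge: [8, 30, 38, 40] + [6, 41, 44, 49] -> [6, 8, 30, 38, 40, 41, 44, 49]

Final sorted array: [6, 8, 30, 38, 40, 41, 44, 49]

The merge sort proceeds by recursively splitting the array and merging sorted halves.
After all merges, the sorted array is [6, 8, 30, 38, 40, 41, 44, 49].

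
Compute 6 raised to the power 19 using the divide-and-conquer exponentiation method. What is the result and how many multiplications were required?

Computing 6^19 by squaring (build up from 6^1; each line after the first costs one multiplication):

6^1 = 6
6^2 = (6^1)^2 = 6^2 = 36
6^4 = (6^2)^2 = 36^2 = 1296
6^8 = (6^4)^2 = 1296^2 = 1679616
6^9 = 6 * 6^8 = 6 * 1679616 = 10077696
6^18 = (6^9)^2 = 10077696^2 = 101559956668416
6^19 = 6 * 6^18 = 6 * 101559956668416 = 609359740010496

Result: 609359740010496
Multiplications needed: 6 (6 lines after 6^1)

6^19 = 609359740010496. Using exponentiation by squaring, this requires 6 multiplications. The key idea: if the exponent is even, square the half-power; if odd, multiply by the base once.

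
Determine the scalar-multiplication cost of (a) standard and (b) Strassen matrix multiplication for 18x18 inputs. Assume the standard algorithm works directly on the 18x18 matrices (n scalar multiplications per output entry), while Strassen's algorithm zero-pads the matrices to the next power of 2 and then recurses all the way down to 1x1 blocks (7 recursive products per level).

Matrix multiplication for 18x18 matrices:

Strassen's algorithm requires power-of-2 dimensions. Pad 18x18 to 32x32 (next power of 2).

Standard algorithm: 18^3 = 5832 multiplications
Strassen's algorithm: 7^(log2(32)) = 7^5 = 16807 multiplications
Difference: 5832 - 16807 = -10975 (Strassen uses MORE here due to padding overhead — for small or just-over-power-of-2 n, padding can outweigh the per-level savings)

Standard: 5832 multiplications (18^3). Strassen: 16807 multiplications (7^5, after padding to 32x32). Strassen reduces 8 recursive multiplications to 7 at each level.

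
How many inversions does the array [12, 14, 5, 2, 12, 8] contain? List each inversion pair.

Finding inversions in [12, 14, 5, 2, 12, 8]:

(0, 2): arr[0]=12 > arr[2]=5
(0, 3): arr[0]=12 > arr[3]=2
(0, 5): arr[0]=12 > arr[5]=8
(1, 2): arr[1]=14 > arr[2]=5
(1, 3): arr[1]=14 > arr[3]=2
(1, 4): arr[1]=14 > arr[4]=12
(1, 5): arr[1]=14 > arr[5]=8
(2, 3): arr[2]=5 > arr[3]=2
(4, 5): arr[4]=12 > arr[5]=8

Total inversions: 9

The array has 9 inversion(s): (0,2), (0,3), (0,5), (1,2), (1,3), (1,4), (1,5), (2,3), (4,5). Each pair (i,j) satisfies i < j and arr[i] > arr[j].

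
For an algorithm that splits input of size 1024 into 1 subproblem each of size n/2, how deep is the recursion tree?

For divide and conquer with division factor 2:

Problem sizes at each level:
Level 0: 1024
Level 1: 512
Level 2: 256
Level 3: 128
Level 4: 64
Level 5: 32
Level 6: 16
Level 7: 8
Level 8: 4
Level 9: 2
Level 10: 1

The root is level 0 and the size-1 base case is level 10 (the tree spans levels 0 through 10, i.e. 11 levels counting the root), so the depth is the number of divisions: log_2(1024) = 10

The recursion tree depth is log_2(1024) = 10. At each level, the problem size is divided by 2, so it takes 10 divisions to reduce to a base case of size 1. The algorithm makes 1 recursive call at each level.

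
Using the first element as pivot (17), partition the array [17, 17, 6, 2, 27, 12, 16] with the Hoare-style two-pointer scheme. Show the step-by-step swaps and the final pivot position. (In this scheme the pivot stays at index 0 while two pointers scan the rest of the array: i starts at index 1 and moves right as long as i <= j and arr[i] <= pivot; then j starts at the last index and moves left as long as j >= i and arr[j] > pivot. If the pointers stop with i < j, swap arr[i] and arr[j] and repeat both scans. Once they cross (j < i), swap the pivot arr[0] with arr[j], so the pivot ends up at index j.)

Hoare-style two-pointer partition with pivot = 17:

Initial array: [17, 17, 6, 2, 27, 12, 16]

Pointers start at i = 1, j = 6.
i stops at index 4 (arr[4]=27 > 17), j stops at index 6 (arr[6]=16 <= 17): swap arr[4] and arr[6], array becomes [17, 17, 6, 2, 16, 12, 27]
i ends at 6, j ends at 5: the pointers have crossed (j < i), so scanning stops.

Swap pivot arr[0] with arr[5] to place pivot at position 5: [12, 17, 6, 2, 16, 17, 27]
Pivot position: 5

After partitioning with pivot 17, the array becomes [12, 17, 6, 2, 16, 17, 27]. The pivot is placed at index 5. All elements to the left of the pivot are <= 17, and all elements to the right are > 17.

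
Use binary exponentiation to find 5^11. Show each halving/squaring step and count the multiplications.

Computing 5^11 by squaring (build up from 5^1; each line after the first costs one multiplication):

5^1 = 5
5^2 = (5^1)^2 = 5^2 = 25
5^4 = (5^2)^2 = 25^2 = 625
5^5 = 5 * 5^4 = 5 * 625 = 3125
5^10 = (5^5)^2 = 3125^2 = 9765625
5^11 = 5 * 5^10 = 5 * 9765625 = 48828125

Result: 48828125
Multiplications needed: 5 (5 lines after 5^1)

5^11 = 48828125. Using exponentiation by squaring, this requires 5 multiplications. The key idea: if the exponent is even, square the half-power; if odd, multiply by the base once.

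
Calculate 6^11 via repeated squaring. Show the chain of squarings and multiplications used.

Computing 6^11 by squaring (build up from 6^1; each line after the first costs one multiplication):

6^1 = 6
6^2 = (6^1)^2 = 6^2 = 36
6^4 = (6^2)^2 = 36^2 = 1296
6^5 = 6 * 6^4 = 6 * 1296 = 7776
6^10 = (6^5)^2 = 7776^2 = 60466176
6^11 = 6 * 6^10 = 6 * 60466176 = 362797056

Result: 362797056
Multiplications needed: 5 (5 lines after 6^1)

6^11 = 362797056. Using exponentiation by squaring, this requires 5 multiplications. The key idea: if the exponent is even, square the half-power; if odd, multiply by the base once.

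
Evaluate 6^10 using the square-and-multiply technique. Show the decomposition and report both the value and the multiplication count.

Computing 6^10 by squaring (build up from 6^1; each line after the first costs one multiplication):

6^1 = 6
6^2 = (6^1)^2 = 6^2 = 36
6^4 = (6^2)^2 = 36^2 = 1296
6^5 = 6 * 6^4 = 6 * 1296 = 7776
6^10 = (6^5)^2 = 7776^2 = 60466176

Result: 60466176
Multiplications needed: 4 (4 lines after 6^1)

6^10 = 60466176. Using exponentiation by squaring, this requires 4 multiplications. The key idea: if the exponent is even, square the half-power; if odd, multiply by the base once.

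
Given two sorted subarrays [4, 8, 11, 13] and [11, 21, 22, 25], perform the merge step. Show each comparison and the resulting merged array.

Merging process:

Compare 4 vs 11: take 4 from left. Merged: [4]
Compare 8 vs 11: take 8 from left. Merged: [4, 8]
Compare 11 vs 11: take 11 from left. Merged: [4, 8, 11]
Compare 13 vs 11: take 11 from right. Merged: [4, 8, 11, 11]
Compare 13 vs 21: take 13 from left. Merged: [4, 8, 11, 11, 13]
Append remaining from right: [21, 22, 25]. Merged: [4, 8, 11, 11, 13, 21, 22, 25]

Final merged array: [4, 8, 11, 11, 13, 21, 22, 25]
Total comparisons: 5

The merged array is [4, 8, 11, 11, 13, 21, 22, 25], requiring 5 comparisons. The merge step runs in O(n) time where n is the total number of elements.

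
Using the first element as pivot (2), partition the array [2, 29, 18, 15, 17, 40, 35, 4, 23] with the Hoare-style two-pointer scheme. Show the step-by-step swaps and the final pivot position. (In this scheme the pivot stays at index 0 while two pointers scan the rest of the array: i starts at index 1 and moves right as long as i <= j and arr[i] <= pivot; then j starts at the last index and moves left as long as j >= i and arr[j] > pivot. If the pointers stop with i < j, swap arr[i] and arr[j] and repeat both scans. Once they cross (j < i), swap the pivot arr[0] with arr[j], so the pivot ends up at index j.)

Hoare-style two-pointer partition with pivot = 2:

Initial array: [2, 29, 18, 15, 17, 40, 35, 4, 23]

Pointers start at i = 1, j = 8.
i ends at 1, j ends at 0: the pointers have crossed (j < i), so scanning stops.

j = 0, so swapping arr[0] with arr[j] leaves the pivot at position 0: [2, 29, 18, 15, 17, 40, 35, 4, 23]
Pivot position: 0

After partitioning with pivot 2, the array becomes [2, 29, 18, 15, 17, 40, 35, 4, 23]. The pivot is placed at index 0. All elements to the left of the pivot are <= 2, and all elements to the right are > 2.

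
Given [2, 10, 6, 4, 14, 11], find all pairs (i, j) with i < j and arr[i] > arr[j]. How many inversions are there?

Finding inversions in [2, 10, 6, 4, 14, 11]:

(1, 2): arr[1]=10 > arr[2]=6
(1, 3): arr[1]=10 > arr[3]=4
(2, 3): arr[2]=6 > arr[3]=4
(4, 5): arr[4]=14 > arr[5]=11

Total inversions: 4

The array has 4 inversion(s): (1,2), (1,3), (2,3), (4,5). Each pair (i,j) satisfies i < j and arr[i] > arr[j].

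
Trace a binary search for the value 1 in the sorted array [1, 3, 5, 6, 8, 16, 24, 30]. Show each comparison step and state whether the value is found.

Binary search for 1 in [1, 3, 5, 6, 8, 16, 24, 30]:

lo=0, hi=7, mid=3, arr[mid]=6 -> 6 > 1, search left half
lo=0, hi=2, mid=1, arr[mid]=3 -> 3 > 1, search left half
lo=0, hi=0, mid=0, arr[mid]=1 -> Found target at index 0!

Binary search finds 1 at index 0 after 3 comparisons. The search repeatedly halves the search space by comparing with the middle element.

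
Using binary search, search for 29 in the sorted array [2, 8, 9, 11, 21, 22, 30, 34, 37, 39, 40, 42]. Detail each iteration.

Binary search for 29 in [2, 8, 9, 11, 21, 22, 30, 34, 37, 39, 40, 42]:

lo=0, hi=11, mid=5, arr[mid]=22 -> 22 < 29, search right half
lo=6, hi=11, mid=8, arr[mid]=37 -> 37 > 29, search left half
lo=6, hi=7, mid=6, arr[mid]=30 -> 30 > 29, search left half
lo=6 > hi=5, target 29 not found

Binary search determines that 29 is not in the array after 3 comparisons. The search space was exhausted without finding the target.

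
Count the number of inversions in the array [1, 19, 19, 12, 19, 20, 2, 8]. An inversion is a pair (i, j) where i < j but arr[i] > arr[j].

Finding inversions in [1, 19, 19, 12, 19, 20, 2, 8]:

(1, 3): arr[1]=19 > arr[3]=12
(1, 6): arr[1]=19 > arr[6]=2
(1, 7): arr[1]=19 > arr[7]=8
(2, 3): arr[2]=19 > arr[3]=12
(2, 6): arr[2]=19 > arr[6]=2
(2, 7): arr[2]=19 > arr[7]=8
(3, 6): arr[3]=12 > arr[6]=2
(3, 7): arr[3]=12 > arr[7]=8
(4, 6): arr[4]=19 > arr[6]=2
(4, 7): arr[4]=19 > arr[7]=8
(5, 6): arr[5]=20 > arr[6]=2
(5, 7): arr[5]=20 > arr[7]=8

Total inversions: 12

The array has 12 inversion(s): (1,3), (1,6), (1,7), (2,3), (2,6), (2,7), (3,6), (3,7), (4,6), (4,7), (5,6), (5,7). Each pair (i,j) satisfies i < j and arr[i] > arr[j].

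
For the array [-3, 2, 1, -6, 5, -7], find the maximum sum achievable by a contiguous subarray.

Using Kadane's algorithm on [-3, 2, 1, -6, 5, -7]:

Scanning through the array:
Position 1 (value 2): max_ending_here = 2, max_so_far = 2
Position 2 (value 1): max_ending_here = 3, max_so_far = 3
Position 3 (value -6): max_ending_here = -3, max_so_far = 3
Position 4 (value 5): max_ending_here = 5, max_so_far = 5
Position 5 (value -7): max_ending_here = -2, max_so_far = 5

Maximum subarray: [5]
Maximum sum: 5

The maximum subarray is [5] with sum 5. This subarray runs from index 4 to index 4.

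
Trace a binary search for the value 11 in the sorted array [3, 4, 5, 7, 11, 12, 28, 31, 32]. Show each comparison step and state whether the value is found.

Binary search for 11 in [3, 4, 5, 7, 11, 12, 28, 31, 32]:

lo=0, hi=8, mid=4, arr[mid]=11 -> Found target at index 4!

Binary search finds 11 at index 4 after 1 comparisons. The search repeatedly halves the search space by comparing with the middle element.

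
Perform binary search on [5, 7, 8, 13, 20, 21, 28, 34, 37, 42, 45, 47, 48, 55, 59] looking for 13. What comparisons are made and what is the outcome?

Binary search for 13 in [5, 7, 8, 13, 20, 21, 28, 34, 37, 42, 45, 47, 48, 55, 59]:

lo=0, hi=14, mid=7, arr[mid]=34 -> 34 > 13, search left half
lo=0, hi=6, mid=3, arr[mid]=13 -> Found target at index 3!

Binary search finds 13 at index 3 after 2 comparisons. The search repeatedly halves the search space by comparing with the middle element.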